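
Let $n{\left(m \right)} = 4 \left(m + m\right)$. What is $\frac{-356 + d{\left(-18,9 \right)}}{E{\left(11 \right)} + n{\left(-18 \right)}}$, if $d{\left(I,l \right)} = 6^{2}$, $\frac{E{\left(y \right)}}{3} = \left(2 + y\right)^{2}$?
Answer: $- \frac{320}{363} \approx -0.88154$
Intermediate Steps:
$E{\left(y \right)} = 3 \left(2 + y\right)^{2}$
$d{\left(I,l \right)} = 36$
$n{\left(m \right)} = 8 m$ ($n{\left(m \right)} = 4 \cdot 2 m = 8 m$)
$\frac{-356 + d{\left(-18,9 \right)}}{E{\left(11 \right)} + n{\left(-18 \right)}} = \frac{-356 + 36}{3 \left(2 + 11\right)^{2} + 8 \left(-18\right)} = - \frac{320}{3 \cdot 13^{2} - 144} = - \frac{320}{3 \cdot 169 - 144} = - \frac{320}{507 - 144} = - \frac{320}{363}$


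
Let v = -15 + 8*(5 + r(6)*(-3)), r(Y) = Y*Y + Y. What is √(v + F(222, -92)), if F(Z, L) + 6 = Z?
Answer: I*√767 ≈ 27.695*I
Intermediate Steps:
r(Y) = Y + Y² (r(Y) = Y² + Y = Y + Y²)
F(Z, L) = -6 + Z
v = -983 (v = -15 + 8*(5 + (6*(1 + 6))*(-3)) = -15 + 8*(5 + (6*7)*(-3)) = -15 + 8*(5 + 42*(-3)) = -15 + 8*(5 - 126) = -15 + 8*(-121) = -15 - 968 = -983)
√(v + F(222, -92)) = √(-983 + (-6 + 222)) = √(-983 + 216) = √(-767) = I*√767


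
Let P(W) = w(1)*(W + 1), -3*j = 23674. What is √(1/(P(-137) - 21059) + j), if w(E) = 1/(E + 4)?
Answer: I*√789458949082137/316293 ≈ 88.833*I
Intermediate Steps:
j = -23674/3 (j = -⅓*23674 = -23674/3 ≈ -7891.3)
w(E) = 1/(4 + E)
P(W) = ⅕ + W/5 (P(W) = (W + 1)/(4 + 1) = (1 + W)/5 = ⅕ + W/5)
√(1/(P(-137) - 21059) + j) = √(1/((⅕ + (⅕)*(-137)) - 21059) - 23674/3) = √(1/((⅕ - 137/5) - 21059) - 23674/3) = √(1/(-136/5 - 21059) - 23674/3) = √(1/(-105431/5) - 23674/3) = √(-5/105431 - 23674/3) = √(-2495973509/316293) = I*√789458949082137/316293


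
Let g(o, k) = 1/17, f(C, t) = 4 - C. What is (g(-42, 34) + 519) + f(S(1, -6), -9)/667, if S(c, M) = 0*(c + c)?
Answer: 5885676/11339 ≈ 519.06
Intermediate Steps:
S(c, M) = 0 (S(c, M) = 0*(2*c) = 0)
g(o, k) = 1/17
(g(-42, 34) + 519) + f(S(1, -6), -9)/667 = (1/17 + 519) + (4 - 1*0)/667 = 8824/17 + (4 + 0)*(1/667) = 8824/17 + 4*(1/667) = 8824/17 + 4/667 = 5885676/11339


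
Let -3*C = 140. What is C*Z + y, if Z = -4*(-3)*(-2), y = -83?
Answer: 1037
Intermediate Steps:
C = -140/3 (C = -⅓*140 = -140/3 ≈ -46.667)
Z = -24 (Z = 12*(-2) = -24)
C*Z + y = -140/3*(-24) - 83 = 1120 - 83 = 1037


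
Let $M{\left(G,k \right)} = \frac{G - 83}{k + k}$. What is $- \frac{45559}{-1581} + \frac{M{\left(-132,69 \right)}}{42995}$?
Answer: $\frac{18021022025}{625370874} \approx 28.817$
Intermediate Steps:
$M{\left(G,k \right)} = \frac{-83 + G}{2 k}$
$- \frac{45559}{-1581} + \frac{M{\left(-132,69 \right)}}{42995} = - \frac{45559}{-1581} + \frac{\frac{1}{2} \cdot \frac{1}{69} \left(-83 - 132\right)}{42995} = \left(-45559\right) \left(- \frac{1}{1581}\right) + \frac{1}{2} \cdot \frac{1}{69} \left(-215\right) \frac{1}{42995} = \frac{45559}{1581} - \frac{43}{1186662} = \frac{18021022025}{625370874}$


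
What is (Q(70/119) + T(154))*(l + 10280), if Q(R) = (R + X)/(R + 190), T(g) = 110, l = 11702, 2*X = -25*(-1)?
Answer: 1567855159/648 ≈ 2.4195e+6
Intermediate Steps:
X = 25/2 (X = (-25*(-1))/2 = (½)*25 = 25/2 ≈ 12.500)
Q(R) = (25/2 + R)/(190 + R) (Q(R) = (R + 25/2)/(R + 190) = (25/2 + R)/(190 + R))
(Q(70/119) + T(154))*(l + 10280) = ((25/2 + 70/119)/(190 + 70/119) + 110)*(11702 + 10280) = ((25/2 + 70*(1/119))/(190 + 70*(1/119)) + 110)*21982 = ((25/2 + 10/17)/(190 + 10/17) + 110)*21982 = ((445/34)/(3240/17) + 110)*21982 = ((17/3240)*(445/34) + 110)*21982 = (89/1296 + 110)*21982 = (142649/1296)*21982 = 1567855159/648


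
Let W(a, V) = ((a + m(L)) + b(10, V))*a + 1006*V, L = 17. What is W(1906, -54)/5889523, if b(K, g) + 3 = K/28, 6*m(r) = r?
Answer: 75156376/123679983 ≈ 0.60767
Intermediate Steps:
m(r) = r/6
b(K, g) = -3 + K/28
W(a, V) = 1006*V + a*(4/21 + a) (W(a, V) = ((a + (⅙)*17) + (-3 + (1/28)*10))*a + 1006*V = ((a + 17/6) + (-3 + 5/14))*a + 1006*V = ((17/6 + a) - 37/14)*a + 1006*V = (4/21 + a)*a + 1006*V = a*(4/21 + a) + 1006*V = 1006*V + a*(4/21 + a))
W(1906, -54)/5889523 = (1906² + 1006*(-54) + (4/21)*1906)/5889523 = (3632836 - 54324 + 7624/21)*(1/5889523) = (75156376/21)*(1/5889523) = 75156376/123679983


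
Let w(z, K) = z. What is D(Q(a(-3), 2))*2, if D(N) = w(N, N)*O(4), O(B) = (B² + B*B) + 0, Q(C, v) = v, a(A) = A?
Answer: 128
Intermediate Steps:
O(B) = 2*B² (O(B) = (B² + B²) + 0 = 2*B² + 0 = 2*B²)
D(N) = 32*N (D(N) = N*(2*4²) = N*(2*16) = N*32 = 32*N)
D(Q(a(-3), 2))*2 = (32*2)*2 = 64*2 = 128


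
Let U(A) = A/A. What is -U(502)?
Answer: -1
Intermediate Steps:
U(A) = 1
-U(502) = -1*1 = -1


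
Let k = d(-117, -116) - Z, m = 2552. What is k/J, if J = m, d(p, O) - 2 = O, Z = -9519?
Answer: 855/232 ≈ 3.6853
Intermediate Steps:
d(p, O) = 2 + O
J = 2552
k = 9405 (k = (2 - 116) - 1*(-9519) = -114 + 9519 = 9405)
k/J = 9405/2552 = 9405*(1/2552) = 855/232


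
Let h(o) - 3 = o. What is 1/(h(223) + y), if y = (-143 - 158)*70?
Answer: -1/20844 ≈ -4.7975e-5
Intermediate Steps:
h(o) = 3 + o
y = -21070 (y = -301*70 = -21070)
1/(h(223) + y) = 1/((3 + 223) - 21070) = 1/(226 - 21070) = 1/(-20844) = -1/20844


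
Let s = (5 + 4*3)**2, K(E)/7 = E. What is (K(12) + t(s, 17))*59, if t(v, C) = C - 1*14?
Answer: 5133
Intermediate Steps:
K(E) = 7*E
s = 289 (s = (5 + 12)**2 = 17**2 = 289)
t(v, C) = -14 + C (t(v, C) = C - 14 = -14 + C)
(K(12) + t(s, 17))*59 = (7*12 + (-14 + 17))*59 = (84 + 3)*59 = 87*59 = 5133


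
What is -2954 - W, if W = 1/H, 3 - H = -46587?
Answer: -137626861/46590 ≈ -2954.0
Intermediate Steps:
H = 46590 (H = 3 - 1*(-46587) = 3 + 46587 = 46590)
W = 1/46590 ≈ 2.1464e-5
-2954 - W = -2954 - 1*1/46590 = -2954 - 1/46590 = -137626861/46590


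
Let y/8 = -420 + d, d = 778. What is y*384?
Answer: 1099776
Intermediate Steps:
y = 2864 (y = 8*(-420 + 778) = 8*358 = 2864)
y*384 = 2864*384 = 1099776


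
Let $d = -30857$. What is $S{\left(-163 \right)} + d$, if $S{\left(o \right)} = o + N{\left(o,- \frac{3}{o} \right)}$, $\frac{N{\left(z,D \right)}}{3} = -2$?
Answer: $-31026$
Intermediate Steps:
$N{\left(z,D \right)} = -6$ ($N{\left(z,D \right)} = 3 \left(-2\right) = -6$)
$S{\left(o \right)} = -6 + o$ ($S{\left(o \right)} = o - 6 = -6 + o$)
$S{\left(-163 \right)} + d = \left(-6 - 163\right) - 30857 = -169 - 30857 = -31026$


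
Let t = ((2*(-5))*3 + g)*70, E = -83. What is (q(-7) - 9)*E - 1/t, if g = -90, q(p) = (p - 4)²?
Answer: -78086399/8400 ≈ -9296.0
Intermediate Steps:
q(p) = (-4 + p)²
t = -8400 (t = ((2*(-5))*3 - 90)*70 = (-10*3 - 90)*70 = (-30 - 90)*70 = -120*70 = -8400)
(q(-7) - 9)*E - 1/t = ((-4 - 7)² - 9)*(-83) - 1/(-8400) = ((-11)² - 9)*(-83) - 1*(-1/8400) = (121 - 9)*(-83) + 1/8400 = 112*(-83) + 1/8400 = -9296 + 1/8400 = -78086399/8400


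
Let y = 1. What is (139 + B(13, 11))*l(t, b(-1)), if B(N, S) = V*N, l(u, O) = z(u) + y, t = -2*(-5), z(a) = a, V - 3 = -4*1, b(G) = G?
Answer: 1386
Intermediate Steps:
V = -1 (V = 3 - 4*1 = 3 - 4 = -1)
t = 10
l(u, O) = 1 + u (l(u, O) = u + 1 = 1 + u)
B(N, S) = -N
(139 + B(13, 11))*l(t, b(-1)) = (139 - 1*13)*(1 + 10) = (139 - 13)*11 = 126*11 = 1386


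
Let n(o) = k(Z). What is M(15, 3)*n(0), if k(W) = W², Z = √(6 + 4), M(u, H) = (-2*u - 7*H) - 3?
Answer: -540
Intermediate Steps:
M(u, H) = -3 - 7*H - 2*u (M(u, H) = (-7*H - 2*u) - 3 = -3 - 7*H - 2*u)
Z = √10 ≈ 3.1623
n(o) = 10 (n(o) = (√10)² = 10)
M(15, 3)*n(0) = (-3 - 7*3 - 2*15)*10 = (-3 - 21 - 30)*10 = -54*10 = -540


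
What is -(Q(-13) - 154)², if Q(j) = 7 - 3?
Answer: -22500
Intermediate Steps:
Q(j) = 4
-(Q(-13) - 154)² = -(4 - 154)² = -1*(-150)² = -1*22500 = -22500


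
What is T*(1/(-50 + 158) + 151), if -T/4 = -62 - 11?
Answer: 1190557/27 ≈ 44095.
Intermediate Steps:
T = 292 (T = -4*(-62 - 11) = -4*(-73) = 292)
T*(1/(-50 + 158) + 151) = 292*(1/(-50 + 158) + 151) = 292*(1/108 + 151) = 292*(16309/108) = 1190557/27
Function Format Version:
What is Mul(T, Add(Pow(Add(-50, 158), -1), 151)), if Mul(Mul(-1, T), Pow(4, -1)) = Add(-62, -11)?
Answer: Rational(1190557, 27) ≈ 44095.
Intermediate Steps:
T = 292 (T = Mul(-4, Add(-62, -11)) = Mul(-4, -73) = 292)
Mul(T, Add(Pow(Add(-50, 158), -1), 151)) = Mul(292, Add(Pow(Add(-50, 158), -1), 151)) = Mul(292, Add(Pow(108, -1), 151)) = Mul(292, Add(Rational(1, 108), 151)) = Mul(292, Rational(16309, 108)) = Rational(1190557, 27)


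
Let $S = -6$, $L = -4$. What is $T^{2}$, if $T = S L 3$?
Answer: $5184$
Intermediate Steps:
$T = 72$ ($T = \left(-6\right) \left(-4\right) 3 = 24 \cdot 3 = 72$)
$T^{2} = 72^{2} = 5184$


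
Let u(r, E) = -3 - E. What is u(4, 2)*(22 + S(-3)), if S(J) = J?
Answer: -95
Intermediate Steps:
u(4, 2)*(22 + S(-3)) = (-3 - 1*2)*(22 - 3) = (-3 - 2)*19 = -5*19 = -95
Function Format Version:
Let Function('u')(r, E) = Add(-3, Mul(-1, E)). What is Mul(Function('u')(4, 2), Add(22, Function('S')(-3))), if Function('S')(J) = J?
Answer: -95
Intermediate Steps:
Mul(Function('u')(4, 2), Add(22, Function('S')(-3))) = Mul(Add(-3, Mul(-1, 2)), Add(22, -3)) = Mul(Add(-3, -2), 19) = Mul(-5, 19) = -95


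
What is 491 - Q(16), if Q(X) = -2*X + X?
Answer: 507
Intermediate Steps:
Q(X) = -X
491 - Q(16) = 491 - (-1)*16 = 491 - 1*(-16) = 491 + 16 = 507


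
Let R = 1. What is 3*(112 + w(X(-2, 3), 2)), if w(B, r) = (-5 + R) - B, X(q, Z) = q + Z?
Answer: 321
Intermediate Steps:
X(q, Z) = Z + q
w(B, r) = -4 - B (w(B, r) = (-5 + 1) - B = -4 - B)
3*(112 + w(X(-2, 3), 2)) = 3*(112 + (-4 - (3 - 2))) = 3*(112 + (-4 - 1*1)) = 3*(112 + (-4 - 1)) = 3*(112 - 5) = 3*107 = 321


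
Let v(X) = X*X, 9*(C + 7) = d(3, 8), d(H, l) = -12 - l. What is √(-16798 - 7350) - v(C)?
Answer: -6889/81 + 2*I*√6037 ≈ -85.049 + 155.4*I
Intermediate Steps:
C = -83/9 (C = -7 + (-12 - 1*8)/9 = -7 + (-12 - 8)/9 = -7 + (⅑)*(-20) = -7 - 20/9 = -83/9 ≈ -9.2222)
v(X) = X²
√(-16798 - 7350) - v(C) = √(-16798 - 7350) - (-83/9)² = √(-24148) - 1*6889/81 = 2*I*√6037 - 6889/81 = -6889/81 + 2*I*√6037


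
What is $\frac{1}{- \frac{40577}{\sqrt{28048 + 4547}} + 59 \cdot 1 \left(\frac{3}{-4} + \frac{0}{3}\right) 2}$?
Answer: $\frac{11538630}{5564802961} - \frac{162308 \sqrt{32595}}{5564802961} \approx -0.0031923$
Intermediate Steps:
$\frac{1}{- \frac{40577}{\sqrt{28048 + 4547}} + 59 \cdot 1 \left(\frac{3}{-4} + \frac{0}{3}\right) 2} = \frac{1}{- \frac{40577}{\sqrt{32595}} + 59 \cdot 1 \left(3 \left(- \frac{1}{4}\right) + 0 \cdot \frac{1}{3}\right) 2} = \frac{1}{- 40577 \frac{\sqrt{32595}}{32595} + 59 \cdot 1 \left(- \frac{3}{4} + 0\right) 2} = \frac{1}{- \frac{40577 \sqrt{32595}}{32595} + 59 \cdot 1 \left(- \frac{3}{4}\right) 2} = \frac{1}{- \frac{40577 \sqrt{32595}}{32595} + 59 \left(\left(- \frac{3}{4}\right) 2\right)} = \frac{1}{- \frac{40577 \sqrt{32595}}{32595} + 59 \left(- \frac{3}{2}\right)} = \frac{1}{- \frac{40577 \sqrt{32595}}{32595} - \frac{177}{2}} = \frac{1}{- \frac{177}{2} - \frac{40577 \sqrt{32595}}{32595}}$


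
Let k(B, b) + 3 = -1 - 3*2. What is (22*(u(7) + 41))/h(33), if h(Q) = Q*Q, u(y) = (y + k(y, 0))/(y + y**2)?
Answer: 2293/2772 ≈ 0.82720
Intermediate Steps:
k(B, b) = -10 (k(B, b) = -3 + (-1 - 3*2) = -3 + (-1 - 6) = -3 - 7 = -10)
u(y) = (-10 + y)/(y + y**2) (u(y) = (y - 10)/(y + y**2) = (-10 + y)/(y + y**2))
h(Q) = Q**2
(22*(u(7) + 41))/h(33) = (22*((-10 + 7)/(7*(1 + 7)) + 41))/(33**2) = (22*((1/7)*(-3)/8 + 41))/1089 = (22*((1/7)*(1/8)*(-3) + 41))*(1/1089) = (22*(-3/56 + 41))*(1/1089) = (22*(2293/56))*(1/1089) = (25223/28)*(1/1089) = 2293/2772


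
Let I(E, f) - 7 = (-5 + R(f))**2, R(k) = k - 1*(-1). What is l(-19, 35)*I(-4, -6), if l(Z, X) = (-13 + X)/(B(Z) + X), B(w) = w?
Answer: 1177/8 ≈ 147.13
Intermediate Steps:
R(k) = 1 + k (R(k) = k + 1 = 1 + k)
I(E, f) = 7 + (-4 + f)**2 (I(E, f) = 7 + (-5 + (1 + f))**2 = 7 + (-4 + f)**2)
l(Z, X) = (-13 + X)/(X + Z) (l(Z, X) = (-13 + X)/(Z + X) = (-13 + X)/(X + Z))
l(-19, 35)*I(-4, -6) = ((-13 + 35)/(35 - 19))*(7 + (-4 - 6)**2) = (22/16)*(7 + (-10)**2) = ((1/16)*22)*(7 + 100) = (11/8)*107 = 1177/8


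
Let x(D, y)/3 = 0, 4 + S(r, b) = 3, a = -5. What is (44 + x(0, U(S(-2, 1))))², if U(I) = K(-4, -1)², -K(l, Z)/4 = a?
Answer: 1936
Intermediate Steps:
K(l, Z) = 20 (K(l, Z) = -4*(-5) = 20)
S(r, b) = -1 (S(r, b) = -4 + 3 = -1)
U(I) = 400 (U(I) = 20² = 400)
x(D, y) = 0 (x(D, y) = 3*0 = 0)
(44 + x(0, U(S(-2, 1))))² = (44 + 0)² = 44² = 1936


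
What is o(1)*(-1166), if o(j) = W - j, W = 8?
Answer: -8162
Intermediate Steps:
o(j) = 8 - j
o(1)*(-1166) = (8 - 1*1)*(-1166) = (8 - 1)*(-1166) = 7*(-1166) = -8162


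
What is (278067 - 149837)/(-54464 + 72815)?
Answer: 128230/18351 ≈ 6.9876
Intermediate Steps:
(278067 - 149837)/(-54464 + 72815) = 128230/18351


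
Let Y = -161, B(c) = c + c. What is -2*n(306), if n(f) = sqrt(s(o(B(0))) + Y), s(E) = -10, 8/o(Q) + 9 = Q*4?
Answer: -6*I*sqrt(19) ≈ -26.153*I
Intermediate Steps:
B(c) = 2*c
o(Q) = 8/(-9 + 4*Q) (o(Q) = 8/(-9 + Q*4) = 8/(-9 + 4*Q))
n(f) = 3*I*sqrt(19) (n(f) = sqrt(-10 - 161) = sqrt(-171) = 3*I*sqrt(19))
-2*n(306) = -6*I*sqrt(19)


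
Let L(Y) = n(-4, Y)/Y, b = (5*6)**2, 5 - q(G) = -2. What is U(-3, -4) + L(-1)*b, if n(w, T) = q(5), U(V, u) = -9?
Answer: -6309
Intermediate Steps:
q(G) = 7 (q(G) = 5 - 1*(-2) = 5 + 2 = 7)
n(w, T) = 7
b = 900 (b = 30**2 = 900)
L(Y) = 7/Y
U(-3, -4) + L(-1)*b = -9 + (7/(-1))*900 = -9 + (7*(-1))*900 = -9 - 7*900 = -9 - 6300 = -6309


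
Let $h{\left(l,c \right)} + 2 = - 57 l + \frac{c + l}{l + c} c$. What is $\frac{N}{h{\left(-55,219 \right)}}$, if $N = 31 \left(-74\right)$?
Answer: $- \frac{1147}{1676} \approx -0.68437$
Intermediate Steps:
$N = -2294$
$h{\left(l,c \right)} = -2 + c - 57 l$ ($h{\left(l,c \right)} = -2 + \left(- 57 l + \frac{c + l}{l + c} c\right) = -2 + \left(- 57 l + \frac{c + l}{c + l} c\right) = -2 + \left(- 57 l + 1 c\right) = -2 + \left(- 57 l + c\right) = -2 + \left(c - 57 l\right) = -2 + c - 57 l$)
$\frac{N}{h{\left(-55,219 \right)}} = - \frac{2294}{-2 + 219 - -3135} = - \frac{2294}{-2 + 219 + 3135} = - \frac{2294}{3352} = \left(-2294\right) \frac{1}{3352} = - \frac{1147}{1676}$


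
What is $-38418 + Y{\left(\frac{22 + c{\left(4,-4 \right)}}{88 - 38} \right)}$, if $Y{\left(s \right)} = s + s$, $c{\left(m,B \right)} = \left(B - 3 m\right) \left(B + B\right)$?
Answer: $-38412$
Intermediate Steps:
$c{\left(m,B \right)} = 2 B \left(B - 3 m\right)$ ($c{\left(m,B \right)} = \left(B - 3 m\right) 2 B = 2 B \left(B - 3 m\right)$)
$Y{\left(s \right)} = 2 s$
$-38418 + Y{\left(\frac{22 + c{\left(4,-4 \right)}}{88 - 38} \right)} = -38418 + 2 \frac{22 + 2 \left(-4\right) \left(-4 - 12\right)}{88 - 38} = -38418 + 2 \frac{22 + 2 \left(-4\right) \left(-4 - 12\right)}{50} = -38418 + 2 \left(22 + 2 \left(-4\right) \left(-16\right)\right) \frac{1}{50} = -38418 + 2 \left(22 + 128\right) \frac{1}{50} = -38418 + 2 \cdot 150 \cdot \frac{1}{50} = -38418 + 2 \cdot 3 = -38418 + 6 = -38412$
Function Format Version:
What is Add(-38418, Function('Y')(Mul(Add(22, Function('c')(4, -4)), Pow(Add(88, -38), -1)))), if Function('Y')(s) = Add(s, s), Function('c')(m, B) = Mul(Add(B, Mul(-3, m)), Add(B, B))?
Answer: -38412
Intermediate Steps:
Function('c')(m, B) = Mul(2, B, Add(B, Mul(-3, m))) (Function('c')(m, B) = Mul(Add(B, Mul(-3, m)), Mul(2, B)) = Mul(2, B, Add(B, Mul(-3, m))))
Function('Y')(s) = Mul(2, s)
Add(-38418, Function('Y')(Mul(Add(22, Function('c')(4, -4)), Pow(Add(88, -38), -1)))) = Add(-38418, Mul(2, Mul(Add(22, Mul(2, -4, Add(-4, Mul(-3, 4)))), Pow(Add(88, -38), -1)))) = Add(-38418, Mul(2, Mul(Add(22, Mul(2, -4, Add(-4, -12))), Pow(50, -1)))) = Add(-38418, Mul(2, Mul(Add(22, Mul(2, -4, -16)), Rational(1, 50)))) = Add(-38418, Mul(2, Mul(Add(22, 128), Rational(1, 50)))) = Add(-38418, Mul(2, Mul(150, Rational(1, 50)))) = Add(-38418, Mul(2, 3)) = Add(-38418, 6) = -38412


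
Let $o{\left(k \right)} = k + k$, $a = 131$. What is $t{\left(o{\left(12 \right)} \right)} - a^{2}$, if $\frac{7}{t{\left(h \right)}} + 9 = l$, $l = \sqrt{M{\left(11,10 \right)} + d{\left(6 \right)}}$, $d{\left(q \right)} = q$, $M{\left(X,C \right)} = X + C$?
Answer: $- \frac{102973}{6} - \frac{7 \sqrt{3}}{18} \approx -17163.0$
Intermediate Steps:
$o{\left(k \right)} = 2 k$
$M{\left(X,C \right)} = C + X$
$l = 3 \sqrt{3}$ ($l = \sqrt{\left(10 + 11\right) + 6} = \sqrt{21 + 6} = \sqrt{27} = 3 \sqrt{3} \approx 5.1962$)
$t{\left(h \right)} = \frac{7}{-9 + 3 \sqrt{3}}$
$t{\left(o{\left(12 \right)} \right)} - a^{2} = \left(- \frac{7}{6} - \frac{7 \sqrt{3}}{18}\right) - 131^{2} = \left(- \frac{7}{6} - \frac{7 \sqrt{3}}{18}\right) - 17161 = - \frac{102973}{6} - \frac{7 \sqrt{3}}{18}$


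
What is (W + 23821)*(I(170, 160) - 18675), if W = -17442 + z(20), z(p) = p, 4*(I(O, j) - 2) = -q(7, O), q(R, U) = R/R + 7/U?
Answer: -81253330983/680 ≈ -1.1949e+8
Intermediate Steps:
q(R, U) = 1 + 7/U
I(O, j) = 2 - (7 + O)/(4*O) (I(O, j) = 2 + (-(7 + O)/O)/4 = 2 - (7 + O)/(4*O))
W = -17422 (W = -17442 + 20 = -17422)
(W + 23821)*(I(170, 160) - 18675) = (-17422 + 23821)*((7/4)*(-1 + 170)/170 - 18675) = 6399*((7/4)*(1/170)*169 - 18675) = 6399*(1183/680 - 18675) = 6399*(-12697817/680) = -81253330983/680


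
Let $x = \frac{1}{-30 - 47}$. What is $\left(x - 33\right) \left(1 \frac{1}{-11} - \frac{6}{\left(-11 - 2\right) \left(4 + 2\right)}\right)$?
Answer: $\frac{5084}{11011} \approx 0.46172$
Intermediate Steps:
$x = - \frac{1}{77}$ ($x = \frac{1}{-77} = - \frac{1}{77} \approx -0.012987$)
$\left(x - 33\right) \left(1 \frac{1}{-11} - \frac{6}{\left(-11 - 2\right) \left(4 + 2\right)}\right) = \left(- \frac{1}{77} - 33\right) \left(1 \frac{1}{-11} - \frac{6}{\left(-11 - 2\right) \left(4 + 2\right)}\right) = - \frac{2542 \left(1 \left(- \frac{1}{11}\right) - \frac{6}{\left(-13\right) 6}\right)}{77} = - \frac{2542 \left(- \frac{1}{11} - \frac{6}{-78}\right)}{77} = - \frac{2542 \left(- \frac{1}{11} - - \frac{1}{13}\right)}{77} = - \frac{2542 \left(- \frac{1}{11} + \frac{1}{13}\right)}{77} = \left(- \frac{2542}{77}\right) \left(- \frac{2}{143}\right) = \frac{5084}{11011}$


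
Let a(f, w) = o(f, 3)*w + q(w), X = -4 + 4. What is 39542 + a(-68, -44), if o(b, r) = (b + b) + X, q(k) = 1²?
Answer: 45527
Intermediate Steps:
X = 0
q(k) = 1
o(b, r) = 2*b (o(b, r) = (b + b) + 0 = 2*b + 0 = 2*b)
a(f, w) = 1 + 2*f*w (a(f, w) = (2*f)*w + 1 = 2*f*w + 1 = 1 + 2*f*w)
39542 + a(-68, -44) = 39542 + (1 + 2*(-68)*(-44)) = 39542 + (1 + 5984) = 39542 + 5985 = 45527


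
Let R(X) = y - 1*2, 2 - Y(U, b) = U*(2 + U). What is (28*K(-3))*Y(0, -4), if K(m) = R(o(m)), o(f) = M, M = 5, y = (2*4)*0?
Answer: -112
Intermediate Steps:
y = 0 (y = 8*0 = 0)
Y(U, b) = 2 - U*(2 + U)
o(f) = 5
R(X) = -2 (R(X) = 0 - 1*2 = 0 - 2 = -2)
K(m) = -2
(28*K(-3))*Y(0, -4) = (28*(-2))*(2 - 1*0² - 2*0) = -56*(2 - 1*0 + 0) = -56*(2 + 0 + 0) = -56*2 = -112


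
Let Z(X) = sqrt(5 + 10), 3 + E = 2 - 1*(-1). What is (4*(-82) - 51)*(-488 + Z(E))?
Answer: 184952 - 379*sqrt(15) ≈ 1.8348e+5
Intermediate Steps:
E = 0 (E = -3 + (2 - 1*(-1)) = -3 + (2 + 1) = -3 + 3 = 0)
Z(X) = sqrt(15)
(4*(-82) - 51)*(-488 + Z(E)) = (4*(-82) - 51)*(-488 + sqrt(15)) = (-328 - 51)*(-488 + sqrt(15)) = -379*(-488 + sqrt(15)) = 184952 - 379*sqrt(15)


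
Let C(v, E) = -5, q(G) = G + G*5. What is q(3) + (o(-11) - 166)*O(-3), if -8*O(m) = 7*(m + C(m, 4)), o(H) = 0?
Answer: -1144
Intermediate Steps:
q(G) = 6*G (q(G) = G + 5*G = 6*G)
O(m) = 35/8 - 7*m/8 (O(m) = -7*(m - 5)/8 = -7*(-5 + m)/8 = -(-35 + 7*m)/8 = 35/8 - 7*m/8)
q(3) + (o(-11) - 166)*O(-3) = 6*3 + (0 - 166)*(35/8 - 7/8*(-3)) = 18 - 166*(35/8 + 21/8) = 18 - 166*7 = 18 - 1162 = -1144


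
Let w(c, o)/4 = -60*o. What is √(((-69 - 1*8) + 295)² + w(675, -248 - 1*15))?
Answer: 2*√27661 ≈ 332.63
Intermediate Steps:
w(c, o) = -240*o (w(c, o) = 4*(-60*o) = -240*o)
√(((-69 - 1*8) + 295)² + w(675, -248 - 1*15)) = √(((-69 - 1*8) + 295)² - 240*(-248 - 1*15)) = √(((-69 - 8) + 295)² - 240*(-248 - 15)) = √((-77 + 295)² - 240*(-263)) = √(218² + 63120) = √(47524 + 63120) = √110644 = 2*√27661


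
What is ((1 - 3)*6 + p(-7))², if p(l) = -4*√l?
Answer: 32 + 96*I*√7 ≈ 32.0 + 253.99*I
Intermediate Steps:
((1 - 3)*6 + p(-7))² = ((1 - 3)*6 - 4*I*√7)² = (-2*6 - 4*I*√7)² = (-12 - 4*I*√7)²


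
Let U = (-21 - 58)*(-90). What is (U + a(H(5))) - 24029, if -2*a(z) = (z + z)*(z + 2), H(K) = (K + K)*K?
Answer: -19519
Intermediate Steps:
H(K) = 2*K**2 (H(K) = (2*K)*K = 2*K**2)
a(z) = -z*(2 + z) (a(z) = -(z + z)*(z + 2)/2 = -2*z*(2 + z)/2 = -z*(2 + z))
U = 7110 (U = -79*(-90) = 7110)
(U + a(H(5))) - 24029 = (7110 - 2*5**2*(2 + 2*5**2)) - 24029 = (7110 - 2*25*(2 + 2*25)) - 24029 = (7110 - 1*50*(2 + 50)) - 24029 = (7110 - 1*50*52) - 24029 = (7110 - 2600) - 24029 = 4510 - 24029 = -19519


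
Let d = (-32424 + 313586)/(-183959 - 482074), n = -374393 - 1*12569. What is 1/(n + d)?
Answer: -666033/257729742908 ≈ -2.5842e-6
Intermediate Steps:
n = -386962 (n = -374393 - 12569 = -386962)
d = -281162/666033 (d = 281162/(-666033) = 281162*(-1/666033) = -281162/666033 ≈ -0.42214)
1/(n + d) = 1/(-386962 - 281162/666033) = 1/(-257729742908/666033) = -666033/257729742908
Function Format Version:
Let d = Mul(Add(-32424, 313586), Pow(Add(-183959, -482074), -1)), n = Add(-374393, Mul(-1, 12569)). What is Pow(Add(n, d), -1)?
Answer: Rational(-666033, 257729742908) ≈ -2.5842e-6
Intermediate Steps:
n = -386962 (n = Add(-374393, -12569) = -386962)
d = Rational(-281162, 666033) (d = Mul(281162, Pow(-666033, -1)) = Mul(281162, Rational(-1, 666033)) = Rational(-281162, 666033) ≈ -0.42214)
Pow(Add(n, d), -1) = Pow(Add(-386962, Rational(-281162, 666033)), -1) = Pow(Rational(-257729742908, 666033), -1) = Rational(-666033, 257729742908)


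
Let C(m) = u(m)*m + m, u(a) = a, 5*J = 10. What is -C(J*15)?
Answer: -930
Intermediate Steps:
J = 2 (J = (⅕)*10 = 2)
C(m) = m + m² (C(m) = m*m + m = m² + m = m + m²)
-C(J*15) = -2*15*(1 + 2*15) = -30*(1 + 30) = -30*31 = -1*930 = -930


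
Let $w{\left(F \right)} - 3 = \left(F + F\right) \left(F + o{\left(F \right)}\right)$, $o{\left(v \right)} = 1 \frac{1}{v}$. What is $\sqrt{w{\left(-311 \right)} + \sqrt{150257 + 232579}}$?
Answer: $\sqrt{193447 + 2 \sqrt{95709}} \approx 440.53$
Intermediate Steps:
$o{\left(v \right)} = \frac{1}{v}$
$w{\left(F \right)} = 3 + 2 F \left(F + \frac{1}{F}\right)$ ($w{\left(F \right)} = 3 + \left(F + F\right) \left(F + \frac{1}{F}\right) = 3 + 2 F \left(F + \frac{1}{F}\right)$)
$\sqrt{w{\left(-311 \right)} + \sqrt{150257 + 232579}} = \sqrt{\left(5 + 2 \left(-311\right)^{2}\right) + \sqrt{150257 + 232579}} = \sqrt{\left(5 + 2 \cdot 96721\right) + \sqrt{382836}} = \sqrt{\left(5 + 193442\right) + 2 \sqrt{95709}} = \sqrt{193447 + 2 \sqrt{95709}}$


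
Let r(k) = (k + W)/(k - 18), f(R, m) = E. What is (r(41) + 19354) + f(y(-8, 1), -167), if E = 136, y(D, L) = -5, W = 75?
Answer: 448386/23 ≈ 19495.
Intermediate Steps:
f(R, m) = 136
r(k) = (75 + k)/(-18 + k) (r(k) = (k + 75)/(k - 18) = (75 + k)/(-18 + k))
(r(41) + 19354) + f(y(-8, 1), -167) = ((75 + 41)/(-18 + 41) + 19354) + 136 = (116/23 + 19354) + 136 = 445258/23 + 136 = 448386/23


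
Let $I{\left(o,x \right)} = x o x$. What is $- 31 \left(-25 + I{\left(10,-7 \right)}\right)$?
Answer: $-14415$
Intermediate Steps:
$I{\left(o,x \right)} = o x^{2}$ ($I{\left(o,x \right)} = o x x = o x^{2}$)
$- 31 \left(-25 + I{\left(10,-7 \right)}\right) = - 31 \left(-25 + 10 \left(-7\right)^{2}\right) = - 31 \left(-25 + 10 \cdot 49\right) = - 31 \left(-25 + 490\right) = \left(-31\right) 465 = -14415$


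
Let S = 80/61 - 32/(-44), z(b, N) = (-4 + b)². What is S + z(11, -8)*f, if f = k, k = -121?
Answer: -3976991/671 ≈ -5927.0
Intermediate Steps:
S = 1368/671 (S = 80*(1/61) - 32*(-1/44) = 80/61 + 8/11 = 1368/671 ≈ 2.0387)
f = -121
S + z(11, -8)*f = 1368/671 + (-4 + 11)²*(-121) = 1368/671 + 7²*(-121) = 1368/671 + 49*(-121) = 1368/671 - 5929 = -3976991/671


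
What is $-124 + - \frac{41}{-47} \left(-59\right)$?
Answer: $- \frac{8247}{47} \approx -175.47$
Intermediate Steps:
$-124 + - \frac{41}{-47} \left(-59\right) = -124 + \left(-41\right) \left(- \frac{1}{47}\right) \left(-59\right) = -124 + \frac{41}{47} \left(-59\right) = -124 - \frac{2419}{47} = - \frac{8247}{47}$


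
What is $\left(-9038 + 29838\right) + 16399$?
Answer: $37199$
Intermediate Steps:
$\left(-9038 + 29838\right) + 16399 = 20800 + 16399 = 37199$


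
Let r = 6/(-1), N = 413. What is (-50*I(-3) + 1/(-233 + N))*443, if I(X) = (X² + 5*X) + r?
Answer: 47844443/180 ≈ 2.6580e+5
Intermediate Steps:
r = -6 (r = 6*(-1) = -6)
I(X) = -6 + X² + 5*X (I(X) = (X² + 5*X) - 6 = -6 + X² + 5*X)
(-50*I(-3) + 1/(-233 + N))*443 = (-50*(-6 + (-3)² + 5*(-3)) + 1/(-233 + 413))*443 = (-50*(-6 + 9 - 15) + 1/180)*443 = (-50*(-12) + 1/180)*443 = (600 + 1/180)*443 = (108001/180)*443 = 47844443/180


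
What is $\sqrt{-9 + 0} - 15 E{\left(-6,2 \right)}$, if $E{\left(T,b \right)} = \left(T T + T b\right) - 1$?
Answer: $-345 + 3 i \approx -345.0 + 3.0 i$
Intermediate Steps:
$E{\left(T,b \right)} = -1 + T^{2} + T b$ ($E{\left(T,b \right)} = \left(T^{2} + T b\right) - 1 = -1 + T^{2} + T b$)
$\sqrt{-9 + 0} - 15 E{\left(-6,2 \right)} = \sqrt{-9 + 0} - 15 \left(-1 + \left(-6\right)^{2} - 12\right) = \sqrt{-9} - 15 \left(-1 + 36 - 12\right) = 3 i - 345 = -345 + 3 i$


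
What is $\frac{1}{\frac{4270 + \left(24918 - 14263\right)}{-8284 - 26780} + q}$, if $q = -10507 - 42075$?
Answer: $- \frac{11688}{614583391} \approx -1.9018 \cdot 10^{-5}$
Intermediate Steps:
$q = -52582$ ($q = -10507 - 42075 = -52582$)
$\frac{1}{\frac{4270 + \left(24918 - 14263\right)}{-8284 - 26780} + q} = \frac{1}{\frac{4270 + \left(24918 - 14263\right)}{-8284 - 26780} - 52582} = \frac{1}{\frac{4270 + 10655}{-35064} - 52582} = \frac{1}{14925 \left(- \frac{1}{35064}\right) - 52582} = \frac{1}{- \frac{4975}{11688} - 52582} = \frac{1}{- \frac{614583391}{11688}} = - \frac{11688}{614583391}$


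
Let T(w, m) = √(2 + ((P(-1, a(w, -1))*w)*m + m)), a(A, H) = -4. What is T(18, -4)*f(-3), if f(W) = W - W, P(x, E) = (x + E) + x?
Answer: 0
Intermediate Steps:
P(x, E) = E + 2*x (P(x, E) = (E + x) + x = E + 2*x)
T(w, m) = √(2 + m - 6*m*w) (T(w, m) = √(2 + (((-4 + 2*(-1))*w)*m + m)) = √(2 + (((-4 - 2)*w)*m + m)) = √(2 + ((-6*w)*m + m)) = √(2 + (-6*m*w + m)) = √(2 + (m - 6*m*w)) = √(2 + m - 6*m*w))
f(W) = 0
T(18, -4)*f(-3) = √(2 - 4 - 6*(-4)*18)*0 = √(2 - 4 + 432)*0 = √430*0 = 0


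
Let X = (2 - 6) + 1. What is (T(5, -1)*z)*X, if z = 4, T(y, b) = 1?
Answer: -12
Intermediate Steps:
X = -3 (X = -4 + 1 = -3)
(T(5, -1)*z)*X = (1*4)*(-3) = 4*(-3) = -12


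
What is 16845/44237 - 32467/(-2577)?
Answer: 1479652244/113998749 ≈ 12.980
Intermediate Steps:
16845/44237 - 32467/(-2577) = 16845*(1/44237) - 32467*(-1/2577) = 16845/44237 + 32467/2577 = 1479652244/113998749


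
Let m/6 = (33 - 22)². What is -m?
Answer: -726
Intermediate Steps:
m = 726 (m = 6*(33 - 22)² = 6*11² = 6*121 = 726)
-m = -1*726 = -726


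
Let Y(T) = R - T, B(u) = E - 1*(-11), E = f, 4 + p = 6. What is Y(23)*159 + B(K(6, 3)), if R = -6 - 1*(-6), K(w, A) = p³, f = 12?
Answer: -3634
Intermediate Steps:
p = 2 (p = -4 + 6 = 2)
E = 12
K(w, A) = 8 (K(w, A) = 2³ = 8)
B(u) = 23 (B(u) = 12 - 1*(-11) = 12 + 11 = 23)
R = 0 (R = -6 + 6 = 0)
Y(T) = -T (Y(T) = 0 - T = -T)
Y(23)*159 + B(K(6, 3)) = -1*23*159 + 23 = -23*159 + 23 = -3657 + 23 = -3634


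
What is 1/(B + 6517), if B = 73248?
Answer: 1/79765 ≈ 1.2537e-5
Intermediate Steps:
1/(B + 6517) = 1/(73248 + 6517) = 1/79765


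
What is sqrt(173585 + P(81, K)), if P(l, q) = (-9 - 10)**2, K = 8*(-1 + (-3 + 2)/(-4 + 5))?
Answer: sqrt(173946) ≈ 417.07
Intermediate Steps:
K = -16 (K = 8*(-1 - 1/1) = 8*(-1 - 1*1) = 8*(-1 - 1) = 8*(-2) = -16)
P(l, q) = 361 (P(l, q) = (-19)**2 = 361)
sqrt(173585 + P(81, K)) = sqrt(173585 + 361) = sqrt(173946)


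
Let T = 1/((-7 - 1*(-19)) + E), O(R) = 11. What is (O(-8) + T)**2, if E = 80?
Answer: 1026169/8464 ≈ 121.24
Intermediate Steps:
T = 1/92 (T = 1/((-7 - 1*(-19)) + 80) = 1/((-7 + 19) + 80) = 1/(12 + 80) = 1/92 ≈ 0.010870)
(O(-8) + T)**2 = (11 + 1/92)**2 = (1013/92)**2 = 1026169/8464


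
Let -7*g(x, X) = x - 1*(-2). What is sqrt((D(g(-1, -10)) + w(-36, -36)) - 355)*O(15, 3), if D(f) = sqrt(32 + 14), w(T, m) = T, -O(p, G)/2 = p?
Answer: -30*I*sqrt(391 - sqrt(46)) ≈ -588.04*I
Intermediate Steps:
O(p, G) = -2*p
g(x, X) = -2/7 - x/7 (g(x, X) = -(x - 1*(-2))/7 = -(x + 2)/7 = -(2 + x)/7 = -2/7 - x/7)
D(f) = sqrt(46)
sqrt((D(g(-1, -10)) + w(-36, -36)) - 355)*O(15, 3) = sqrt((sqrt(46) - 36) - 355)*(-2*15) = sqrt((-36 + sqrt(46)) - 355)*(-30) = sqrt(-391 + sqrt(46))*(-30) = -30*sqrt(-391 + sqrt(46))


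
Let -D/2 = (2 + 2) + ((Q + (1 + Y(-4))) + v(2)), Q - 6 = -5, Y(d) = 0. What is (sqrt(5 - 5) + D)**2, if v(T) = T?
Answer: 256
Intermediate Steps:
Q = 1 (Q = 6 - 5 = 1)
D = -16 (D = -2*((2 + 2) + ((1 + (1 + 0)) + 2)) = -2*(4 + ((1 + 1) + 2)) = -2*(4 + (2 + 2)) = -2*(4 + 4) = -2*8 = -16)
(sqrt(5 - 5) + D)**2 = (sqrt(5 - 5) - 16)**2 = (sqrt(0) - 16)**2 = (0 - 16)**2 = (-16)**2 = 256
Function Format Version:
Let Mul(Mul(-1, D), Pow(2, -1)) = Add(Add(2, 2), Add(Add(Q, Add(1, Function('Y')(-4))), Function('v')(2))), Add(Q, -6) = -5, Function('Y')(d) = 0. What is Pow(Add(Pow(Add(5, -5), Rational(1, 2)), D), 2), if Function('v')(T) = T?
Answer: 256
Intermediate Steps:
Q = 1 (Q = Add(6, -5) = 1)
D = -16 (D = Mul(-2, Add(Add(2, 2), Add(Add(1, Add(1, 0)), 2))) = Mul(-2, Add(4, Add(Add(1, 1), 2))) = Mul(-2, Add(4, Add(2, 2))) = Mul(-2, Add(4, 4)) = Mul(-2, 8) = -16)
Pow(Add(Pow(Add(5, -5), Rational(1, 2)), D), 2) = Pow(Add(Pow(Add(5, -5), Rational(1, 2)), -16), 2) = Pow(Add(Pow(0, Rational(1, 2)), -16), 2) = Pow(Add(0, -16), 2) = Pow(-16, 2) = 256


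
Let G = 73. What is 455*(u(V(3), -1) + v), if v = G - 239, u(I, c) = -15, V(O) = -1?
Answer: -82355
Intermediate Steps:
v = -166 (v = 73 - 239 = -166)
455*(u(V(3), -1) + v) = 455*(-15 - 166) = 455*(-181) = -82355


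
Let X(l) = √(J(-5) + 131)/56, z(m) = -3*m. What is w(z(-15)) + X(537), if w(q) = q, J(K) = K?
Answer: 45 + 3*√14/56 ≈ 45.200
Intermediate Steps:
X(l) = 3*√14/56 (X(l) = √(-5 + 131)/56 = √126*(1/56) = (3*√14)*(1/56) = 3*√14/56)
w(z(-15)) + X(537) = -3*(-15) + 3*√14/56 = 45 + 3*√14/56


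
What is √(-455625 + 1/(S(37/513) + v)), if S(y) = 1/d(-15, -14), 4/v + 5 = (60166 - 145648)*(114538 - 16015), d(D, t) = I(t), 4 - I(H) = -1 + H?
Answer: I*√32315734536519287584537690/8421943015 ≈ 674.99*I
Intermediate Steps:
I(H) = 5 - H (I(H) = 4 - (-1 + H) = 4 + (1 - H) = 5 - H)
d(D, t) = 5 - t
v = -4/8421943091 (v = 4/(-5 + (60166 - 145648)*(114538 - 16015)) = 4/(-5 - 85482*98523) = 4/(-5 - 8421943086) = 4/(-8421943091) = 4*(-1/8421943091) = -4/8421943091 ≈ -4.7495e-10)
S(y) = 1/19 (S(y) = 1/(5 - 1*(-14)) = 1/(5 + 14) = 1/19)
√(-455625 + 1/(S(37/513) + v)) = √(-455625 + 1/(1/19 - 4/8421943091)) = √(-455625 + 1/(8421943015/160016918729)) = √(-455625 + 160016918729/8421943015) = √(-3837087769290646/8421943015) = I*√32315734536519287584537690/8421943015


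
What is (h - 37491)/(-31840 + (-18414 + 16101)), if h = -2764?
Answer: 40255/34153 ≈ 1.1787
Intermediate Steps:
(h - 37491)/(-31840 + (-18414 + 16101)) = (-2764 - 37491)/(-31840 + (-18414 + 16101)) = -40255/(-31840 - 2313) = -40255/(-34153) = -40255*(-1/34153) = 40255/34153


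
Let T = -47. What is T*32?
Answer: -1504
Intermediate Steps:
T*32 = -47*32 = -1504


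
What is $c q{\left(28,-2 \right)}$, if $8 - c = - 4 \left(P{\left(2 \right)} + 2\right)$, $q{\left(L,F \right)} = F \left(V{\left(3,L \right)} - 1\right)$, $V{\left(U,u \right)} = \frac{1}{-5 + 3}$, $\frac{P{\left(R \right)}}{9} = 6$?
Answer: $696$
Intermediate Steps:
$P{\left(R \right)} = 54$ ($P{\left(R \right)} = 9 \cdot 6 = 54$)
$V{\left(U,u \right)} = - \frac{1}{2}$ ($V{\left(U,u \right)} = \frac{1}{-2} = - \frac{1}{2}$)
$q{\left(L,F \right)} = - \frac{3 F}{2}$ ($q{\left(L,F \right)} = F \left(- \frac{1}{2} - 1\right) = F \left(- \frac{3}{2}\right) = - \frac{3 F}{2}$)
$c = 232$ ($c = 8 - - 4 \left(54 + 2\right) = 8 - \left(-4\right) 56 = 8 - -224 = 8 + 224 = 232$)
$c q{\left(28,-2 \right)} = 232 \left(\left(- \frac{3}{2}\right) \left(-2\right)\right) = 232 \cdot 3 = 696$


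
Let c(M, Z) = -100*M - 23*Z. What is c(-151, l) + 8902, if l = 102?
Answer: 21656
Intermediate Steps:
c(-151, l) + 8902 = (-100*(-151) - 23*102) + 8902 = (15100 - 2346) + 8902 = 12754 + 8902 = 21656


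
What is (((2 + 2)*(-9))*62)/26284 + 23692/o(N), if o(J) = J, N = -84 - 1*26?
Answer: -77870756/361405 ≈ -215.47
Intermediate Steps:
N = -110 (N = -84 - 26 = -110)
(((2 + 2)*(-9))*62)/26284 + 23692/o(N) = (((2 + 2)*(-9))*62)/26284 + 23692/(-110) = ((4*(-9))*62)*(1/26284) + 23692*(-1/110) = -36*62*(1/26284) - 11846/55 = -2232*1/26284 - 11846/55 = -558/6571 - 11846/55 = -77870756/361405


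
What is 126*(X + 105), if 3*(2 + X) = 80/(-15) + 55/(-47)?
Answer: 597128/47 ≈ 12705.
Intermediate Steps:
X = -1763/423 (X = -2 + (80/(-15) + 55/(-47))/3 = -2 + (80*(-1/15) + 55*(-1/47))/3 = -2 + (-16/3 - 55/47)/3 = -2 + (1/3)*(-917/141) = -2 - 917/423 = -1763/423 ≈ -4.1678)
126*(X + 105) = 126*(-1763/423 + 105) = 126*(42652/423) = 597128/47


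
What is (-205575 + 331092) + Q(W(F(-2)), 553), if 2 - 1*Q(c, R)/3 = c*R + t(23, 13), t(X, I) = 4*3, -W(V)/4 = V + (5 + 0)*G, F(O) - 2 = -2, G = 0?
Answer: 125487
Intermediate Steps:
F(O) = 0 (F(O) = 2 - 2 = 0)
W(V) = -4*V (W(V) = -4*(V + (5 + 0)*0) = -4*(V + 5*0) = -4*(V + 0) = -4*V)
t(X, I) = 12
Q(c, R) = -30 - 3*R*c (Q(c, R) = 6 - 3*(c*R + 12) = 6 - 3*(R*c + 12) = 6 - 3*(12 + R*c) = 6 + (-36 - 3*R*c) = -30 - 3*R*c)
(-205575 + 331092) + Q(W(F(-2)), 553) = (-205575 + 331092) + (-30 - 3*553*(-4*0)) = 125517 + (-30 - 3*553*0) = 125517 + (-30 + 0) = 125517 - 30 = 125487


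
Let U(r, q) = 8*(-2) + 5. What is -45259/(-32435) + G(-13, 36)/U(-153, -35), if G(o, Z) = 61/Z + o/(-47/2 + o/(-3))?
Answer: 31681561/26856180 ≈ 1.1797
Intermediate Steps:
U(r, q) = -11 (U(r, q) = -16 + 5 = -11)
G(o, Z) = 61/Z + o/(-47/2 - o/3) (G(o, Z) = 61/Z + o/(-47*½ + o*(-⅓)) = 61/Z + o/(-47/2 - o/3))
-45259/(-32435) + G(-13, 36)/U(-153, -35) = -45259/(-32435) + ((8601 + 122*(-13) - 6*36*(-13))/(36*(141 + 2*(-13))))/(-11) = -45259*(-1/32435) + ((8601 - 1586 + 2808)/(36*(141 - 26)))*(-1/11) = 45259/32435 + ((1/36)*9823/115)*(-1/11) = 45259/32435 + ((1/36)*(1/115)*9823)*(-1/11) = 45259/32435 + (9823/4140)*(-1/11) = 45259/32435 - 893/4140 = 31681561/26856180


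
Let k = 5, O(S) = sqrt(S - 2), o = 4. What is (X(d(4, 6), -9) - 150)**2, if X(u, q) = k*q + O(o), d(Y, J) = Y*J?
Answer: (195 - sqrt(2))**2 ≈ 37475.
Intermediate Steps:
O(S) = sqrt(-2 + S)
d(Y, J) = J*Y
X(u, q) = sqrt(2) + 5*q (X(u, q) = 5*q + sqrt(-2 + 4) = 5*q + sqrt(2) = sqrt(2) + 5*q)
(X(d(4, 6), -9) - 150)**2 = ((sqrt(2) + 5*(-9)) - 150)**2 = ((sqrt(2) - 45) - 150)**2 = ((-45 + sqrt(2)) - 150)**2 = (-195 + sqrt(2))**2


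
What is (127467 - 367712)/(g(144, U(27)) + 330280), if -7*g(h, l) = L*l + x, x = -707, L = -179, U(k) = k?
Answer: -336343/463500 ≈ -0.72566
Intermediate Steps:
g(h, l) = 101 + 179*l/7 (g(h, l) = -(-179*l - 707)/7 = -(-707 - 179*l)/7 = 101 + 179*l/7)
(127467 - 367712)/(g(144, U(27)) + 330280) = (127467 - 367712)/((101 + (179/7)*27) + 330280) = -240245/((101 + 4833/7) + 330280) = -240245/(5540/7 + 330280) = -240245/2317500/7 = -240245*7/2317500 = -336343/463500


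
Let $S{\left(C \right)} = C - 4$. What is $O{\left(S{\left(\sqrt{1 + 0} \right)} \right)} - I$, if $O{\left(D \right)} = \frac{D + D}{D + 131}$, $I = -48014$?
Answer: $\frac{3072893}{64} \approx 48014.0$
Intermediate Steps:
$S{\left(C \right)} = -4 + C$
$O{\left(D \right)} = \frac{2 D}{131 + D}$
$O{\left(S{\left(\sqrt{1 + 0} \right)} \right)} - I = \frac{2 \left(-4 + \sqrt{1 + 0}\right)}{131 - \left(4 - \sqrt{1 + 0}\right)} - -48014 = \frac{2 \left(-4 + \sqrt{1}\right)}{131 - \left(4 - \sqrt{1}\right)} + 48014 = \frac{2 \left(-4 + 1\right)}{131 + \left(-4 + 1\right)} + 48014 = 2 \left(-3\right) \frac{1}{131 - 3} + 48014 = 2 \left(-3\right) \frac{1}{128} + 48014 = - \frac{3}{64} + 48014 = \frac{3072893}{64}$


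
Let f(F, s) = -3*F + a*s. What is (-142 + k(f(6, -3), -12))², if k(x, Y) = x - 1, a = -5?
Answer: 21316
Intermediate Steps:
f(F, s) = -5*s - 3*F (f(F, s) = -3*F - 5*s = -5*s - 3*F)
k(x, Y) = -1 + x
(-142 + k(f(6, -3), -12))² = (-142 + (-1 + (-5*(-3) - 3*6)))² = (-142 + (-1 + (15 - 18)))² = (-142 + (-1 - 3))² = (-142 - 4)² = (-146)² = 21316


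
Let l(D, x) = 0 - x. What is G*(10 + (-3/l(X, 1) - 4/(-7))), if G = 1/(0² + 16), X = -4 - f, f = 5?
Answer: 95/112 ≈ 0.84821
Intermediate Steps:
X = -9 (X = -4 - 1*5 = -4 - 5 = -9)
l(D, x) = -x
G = 1/16 (G = 1/(0 + 16) = 1/16 ≈ 0.062500)
G*(10 + (-3/l(X, 1) - 4/(-7))) = (10 + (-3/((-1*1)) - 4/(-7)))/16 = (10 + (-3/(-1) - 4*(-⅐)))/16 = (10 + (-3*(-1) + 4/7))/16 = (10 + (3 + 4/7))/16 = (10 + 25/7)/16 = (1/16)*(95/7) = 95/112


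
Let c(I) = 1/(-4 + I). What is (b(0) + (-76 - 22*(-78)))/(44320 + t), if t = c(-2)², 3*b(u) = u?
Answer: 59040/1595521 ≈ 0.037004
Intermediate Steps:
b(u) = u/3
t = 1/36 (t = (1/(-4 - 2))² = (1/(-6))² = (-⅙)² = 1/36 ≈ 0.027778)
(b(0) + (-76 - 22*(-78)))/(44320 + t) = ((⅓)*0 + (-76 - 22*(-78)))/(44320 + 1/36) = (0 + (-76 + 1716))/(1595521/36) = (0 + 1640)*(36/1595521) = 1640*(36/1595521) = 59040/1595521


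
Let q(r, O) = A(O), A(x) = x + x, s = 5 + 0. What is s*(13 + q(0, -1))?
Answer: 55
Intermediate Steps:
s = 5
A(x) = 2*x
q(r, O) = 2*O
s*(13 + q(0, -1)) = 5*(13 + 2*(-1)) = 5*(13 - 2) = 5*11 = 55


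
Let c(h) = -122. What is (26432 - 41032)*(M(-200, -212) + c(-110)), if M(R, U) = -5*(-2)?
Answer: 1635200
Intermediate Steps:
M(R, U) = 10
(26432 - 41032)*(M(-200, -212) + c(-110)) = (26432 - 41032)*(10 - 122) = -14600*(-112) = 1635200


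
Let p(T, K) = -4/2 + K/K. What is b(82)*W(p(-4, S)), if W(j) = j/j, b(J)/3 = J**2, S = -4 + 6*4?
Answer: 20172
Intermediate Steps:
S = 20 (S = -4 + 24 = 20)
p(T, K) = -1 (p(T, K) = -4*1/2 + 1 = -2 + 1 = -1)
b(J) = 3*J**2
W(j) = 1
b(82)*W(p(-4, S)) = (3*82**2)*1 = (3*6724)*1 = 20172*1 = 20172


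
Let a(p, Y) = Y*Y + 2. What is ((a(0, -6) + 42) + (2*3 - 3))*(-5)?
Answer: -415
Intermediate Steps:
a(p, Y) = 2 + Y² (a(p, Y) = Y² + 2 = 2 + Y²)
((a(0, -6) + 42) + (2*3 - 3))*(-5) = (((2 + (-6)²) + 42) + (2*3 - 3))*(-5) = (((2 + 36) + 42) + (6 - 3))*(-5) = ((38 + 42) + 3)*(-5) = (80 + 3)*(-5) = 83*(-5) = -415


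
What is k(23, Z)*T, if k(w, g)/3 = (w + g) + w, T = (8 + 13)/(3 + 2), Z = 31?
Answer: 4851/5 ≈ 970.20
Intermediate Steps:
T = 21/5 ≈ 4.2000
k(w, g) = 3*g + 6*w (k(w, g) = 3*((w + g) + w) = 3*((g + w) + w) = 3*(g + 2*w) = 3*g + 6*w)
k(23, Z)*T = (3*31 + 6*23)*(21/5) = (93 + 138)*(21/5) = 231*(21/5) = 4851/5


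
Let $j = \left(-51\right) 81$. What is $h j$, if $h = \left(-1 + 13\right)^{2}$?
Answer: $-594864$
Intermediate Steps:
$h = 144$ ($h = 12^{2} = 144$)
$j = -4131$
$h j = 144 \left(-4131\right) = -594864$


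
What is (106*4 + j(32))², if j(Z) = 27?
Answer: 203401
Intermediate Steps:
(106*4 + j(32))² = (106*4 + 27)² = (424 + 27)² = 451² = 203401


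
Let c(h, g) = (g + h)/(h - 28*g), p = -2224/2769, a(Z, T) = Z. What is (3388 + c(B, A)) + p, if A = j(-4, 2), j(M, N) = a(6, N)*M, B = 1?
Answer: 6312102917/1863537 ≈ 3387.2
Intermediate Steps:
j(M, N) = 6*M
p = -2224/2769 (p = -2224*1/2769 = -2224/2769 ≈ -0.80318)
A = -24 (A = 6*(-4) = -24)
c(h, g) = (g + h)/(h - 28*g)
(3388 + c(B, A)) + p = (3388 + (-1*(-24) - 1*1)/(-1*1 + 28*(-24))) - 2224/2769 = (3388 + (24 - 1)/(-1 - 672)) - 2224/2769 = (3388 + 23/(-673)) - 2224/2769 = (3388 - 1/673*23) - 2224/2769 = (3388 - 23/673) - 2224/2769 = 2280101/673 - 2224/2769 = 6312102917/1863537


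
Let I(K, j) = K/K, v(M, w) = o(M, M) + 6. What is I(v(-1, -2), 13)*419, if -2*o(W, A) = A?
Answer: 419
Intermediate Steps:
o(W, A) = -A/2
v(M, w) = 6 - M/2 (v(M, w) = -M/2 + 6 = 6 - M/2)
I(K, j) = 1
I(v(-1, -2), 13)*419 = 1*419 = 419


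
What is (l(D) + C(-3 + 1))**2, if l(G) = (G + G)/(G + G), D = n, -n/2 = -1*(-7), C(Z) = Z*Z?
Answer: 25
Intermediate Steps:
C(Z) = Z**2
n = -14 (n = -(-2)*(-7) = -2*7 = -14)
D = -14
l(G) = 1 (l(G) = (2*G)/((2*G)) = (2*G)*(1/(2*G)) = 1)
(l(D) + C(-3 + 1))**2 = (1 + (-3 + 1)**2)**2 = (1 + (-2)**2)**2 = (1 + 4)**2 = 5**2 = 25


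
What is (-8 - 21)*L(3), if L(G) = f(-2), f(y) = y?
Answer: 58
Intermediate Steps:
L(G) = -2
(-8 - 21)*L(3) = (-8 - 21)*(-2) = -29*(-2) = 58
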